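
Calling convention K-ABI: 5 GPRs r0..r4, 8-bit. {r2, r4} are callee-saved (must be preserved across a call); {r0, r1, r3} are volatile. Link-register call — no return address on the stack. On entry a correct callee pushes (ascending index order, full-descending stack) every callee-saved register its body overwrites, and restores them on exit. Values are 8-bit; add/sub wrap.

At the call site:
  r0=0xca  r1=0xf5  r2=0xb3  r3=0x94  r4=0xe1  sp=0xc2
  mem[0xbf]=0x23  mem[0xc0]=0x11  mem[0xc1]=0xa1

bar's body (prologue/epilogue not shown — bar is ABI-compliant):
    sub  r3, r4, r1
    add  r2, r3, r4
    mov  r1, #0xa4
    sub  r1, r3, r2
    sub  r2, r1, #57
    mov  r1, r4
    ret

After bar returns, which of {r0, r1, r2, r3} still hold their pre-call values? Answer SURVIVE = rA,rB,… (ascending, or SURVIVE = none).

SURVIVE = r0,r2

prologue: push r2 → mem[0xc1]=0xb3, sp=0xc1
body[0] sub  r3, r4, r1 → r3=0xec
body[1] add  r2, r3, r4 → r2=0xcd
body[2] mov  r1, #0xa4 → r1=0xa4
body[3] sub  r1, r3, r2 → r1=0x1f
body[4] sub  r2, r1, #57 → r2=0xe6
body[5] mov  r1, r4 → r1=0xe1
epilogue: pop r2=0xb3, sp=0xc2
r0: caller-saved, written=False
r1: caller-saved, written=True
r2: callee-saved, written=True
r3: caller-saved, written=True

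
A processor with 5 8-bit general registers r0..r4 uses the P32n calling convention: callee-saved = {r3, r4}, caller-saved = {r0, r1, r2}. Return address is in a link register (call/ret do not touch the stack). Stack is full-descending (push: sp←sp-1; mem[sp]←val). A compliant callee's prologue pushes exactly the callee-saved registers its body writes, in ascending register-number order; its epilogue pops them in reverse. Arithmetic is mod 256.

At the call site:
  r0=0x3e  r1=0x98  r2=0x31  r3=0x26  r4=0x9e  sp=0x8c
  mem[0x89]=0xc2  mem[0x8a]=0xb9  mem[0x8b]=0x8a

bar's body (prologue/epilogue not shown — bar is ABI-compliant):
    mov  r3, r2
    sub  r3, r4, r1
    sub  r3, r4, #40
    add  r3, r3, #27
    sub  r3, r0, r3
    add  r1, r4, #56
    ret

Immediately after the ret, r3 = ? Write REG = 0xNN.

prologue: push r3 → mem[0x8b]=0x26, sp=0x8b
body[0] mov  r3, r2 → r3=0x31
body[1] sub  r3, r4, r1 → r3=0x06
body[2] sub  r3, r4, #40 → r3=0x76
body[3] add  r3, r3, #27 → r3=0x91
body[4] sub  r3, r0, r3 → r3=0xad
body[5] add  r1, r4, #56 → r1=0xd6
epilogue: pop r3=0x26, sp=0x8c
r3 is callee-saved → restored

REG = 0x26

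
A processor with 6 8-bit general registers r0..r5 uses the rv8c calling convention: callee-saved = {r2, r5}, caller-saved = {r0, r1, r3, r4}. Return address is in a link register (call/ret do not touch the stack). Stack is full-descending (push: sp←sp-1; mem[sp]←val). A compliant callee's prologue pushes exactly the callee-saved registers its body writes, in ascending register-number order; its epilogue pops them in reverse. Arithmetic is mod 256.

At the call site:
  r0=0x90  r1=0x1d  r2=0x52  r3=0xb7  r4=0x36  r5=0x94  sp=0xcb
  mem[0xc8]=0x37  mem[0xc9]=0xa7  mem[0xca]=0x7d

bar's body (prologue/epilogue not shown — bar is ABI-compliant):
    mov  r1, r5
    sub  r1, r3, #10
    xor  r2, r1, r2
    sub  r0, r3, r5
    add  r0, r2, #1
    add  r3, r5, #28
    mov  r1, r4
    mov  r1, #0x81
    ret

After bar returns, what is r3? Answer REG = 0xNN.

prologue: push r2 → mem[0xca]=0x52, sp=0xca
body[0] mov  r1, r5 → r1=0x94
body[1] sub  r1, r3, #10 → r1=0xad
body[2] xor  r2, r1, r2 → r2=0xff
body[3] sub  r0, r3, r5 → r0=0x23
body[4] add  r0, r2, #1 → r0=0x00
body[5] add  r3, r5, #28 → r3=0xb0
body[6] mov  r1, r4 → r1=0x36
body[7] mov  r1, #0x81 → r1=0x81
epilogue: pop r2=0x52, sp=0xcb
r3 is caller-saved → body value

REG = 0xb0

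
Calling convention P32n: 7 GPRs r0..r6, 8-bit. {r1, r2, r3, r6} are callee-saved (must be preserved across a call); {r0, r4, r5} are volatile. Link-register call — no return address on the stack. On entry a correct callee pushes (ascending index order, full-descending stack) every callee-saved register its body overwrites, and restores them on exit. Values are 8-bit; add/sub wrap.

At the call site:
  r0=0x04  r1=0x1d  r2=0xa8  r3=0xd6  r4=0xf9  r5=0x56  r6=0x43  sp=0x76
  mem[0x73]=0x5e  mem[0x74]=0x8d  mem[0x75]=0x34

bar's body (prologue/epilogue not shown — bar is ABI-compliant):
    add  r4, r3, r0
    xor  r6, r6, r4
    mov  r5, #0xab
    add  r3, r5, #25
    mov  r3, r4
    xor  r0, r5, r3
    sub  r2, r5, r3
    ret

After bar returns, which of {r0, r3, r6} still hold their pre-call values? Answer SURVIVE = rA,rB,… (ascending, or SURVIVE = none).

SURVIVE = r3,r6

prologue: push r2 → mem[0x75]=0xa8, sp=0x75
prologue: push r3 → mem[0x74]=0xd6, sp=0x74
prologue: push r6 → mem[0x73]=0x43, sp=0x73
body[0] add  r4, r3, r0 → r4=0xda
body[1] xor  r6, r6, r4 → r6=0x99
body[2] mov  r5, #0xab → r5=0xab
body[3] add  r3, r5, #25 → r3=0xc4
body[4] mov  r3, r4 → r3=0xda
body[5] xor  r0, r5, r3 → r0=0x71
body[6] sub  r2, r5, r3 → r2=0xd1
epilogue: pop r6=0x43, sp=0x74
epilogue: pop r3=0xd6, sp=0x75
epilogue: pop r2=0xa8, sp=0x76
r0: caller-saved, written=True
r3: callee-saved, written=True
r6: callee-saved, written=True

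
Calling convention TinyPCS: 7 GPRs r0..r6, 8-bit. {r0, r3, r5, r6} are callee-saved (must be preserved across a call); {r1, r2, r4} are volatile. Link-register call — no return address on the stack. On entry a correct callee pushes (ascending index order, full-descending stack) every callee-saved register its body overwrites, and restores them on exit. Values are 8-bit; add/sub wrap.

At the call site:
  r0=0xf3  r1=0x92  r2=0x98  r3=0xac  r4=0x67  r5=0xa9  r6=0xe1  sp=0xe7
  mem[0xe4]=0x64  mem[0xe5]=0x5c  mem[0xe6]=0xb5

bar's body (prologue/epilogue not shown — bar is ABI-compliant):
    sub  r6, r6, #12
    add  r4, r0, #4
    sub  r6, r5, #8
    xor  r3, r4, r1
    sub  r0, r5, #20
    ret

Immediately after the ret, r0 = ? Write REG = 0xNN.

REG = 0xf3

prologue: push r0 -> mem[0xe6]=0xf3, sp=0xe6
prologue: push r3 -> mem[0xe5]=0xac, sp=0xe5
prologue: push r6 -> mem[0xe4]=0xe1, sp=0xe4
body[0] sub  r6, r6, #12 -> r6=0xd5
body[1] add  r4, r0, #4 -> r4=0xf7
body[2] sub  r6, r5, #8 -> r6=0xa1
body[3] xor  r3, r4, r1 -> r3=0x65
body[4] sub  r0, r5, #20 -> r0=0x95
epilogue: pop r6=0xe1, sp=0xe5
epilogue: pop r3=0xac, sp=0xe6
epilogue: pop r0=0xf3, sp=0xe7
r0 is callee-saved -> restored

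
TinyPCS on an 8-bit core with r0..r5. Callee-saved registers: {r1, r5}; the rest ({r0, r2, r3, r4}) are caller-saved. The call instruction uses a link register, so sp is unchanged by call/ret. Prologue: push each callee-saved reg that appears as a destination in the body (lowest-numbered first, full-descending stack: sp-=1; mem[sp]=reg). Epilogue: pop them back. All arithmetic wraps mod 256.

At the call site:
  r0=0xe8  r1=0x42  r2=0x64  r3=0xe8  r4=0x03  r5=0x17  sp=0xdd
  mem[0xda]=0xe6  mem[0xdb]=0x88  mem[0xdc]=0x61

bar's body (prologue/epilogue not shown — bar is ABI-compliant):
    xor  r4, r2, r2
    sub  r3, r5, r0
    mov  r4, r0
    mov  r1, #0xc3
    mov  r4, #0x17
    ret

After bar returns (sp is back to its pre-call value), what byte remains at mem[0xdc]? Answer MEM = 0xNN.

MEM = 0x42

prologue: push r1 -> mem[0xdc]=0x42, sp=0xdc
body[0] xor  r4, r2, r2 -> r4=0x00
body[1] sub  r3, r5, r0 -> r3=0x2f
body[2] mov  r4, r0 -> r4=0xe8
body[3] mov  r1, #0xc3 -> r1=0xc3
body[4] mov  r4, #0x17 -> r4=0x17
epilogue: pop r1=0x42, sp=0xdd
prologue pushed ['r1'] at ['0xdc']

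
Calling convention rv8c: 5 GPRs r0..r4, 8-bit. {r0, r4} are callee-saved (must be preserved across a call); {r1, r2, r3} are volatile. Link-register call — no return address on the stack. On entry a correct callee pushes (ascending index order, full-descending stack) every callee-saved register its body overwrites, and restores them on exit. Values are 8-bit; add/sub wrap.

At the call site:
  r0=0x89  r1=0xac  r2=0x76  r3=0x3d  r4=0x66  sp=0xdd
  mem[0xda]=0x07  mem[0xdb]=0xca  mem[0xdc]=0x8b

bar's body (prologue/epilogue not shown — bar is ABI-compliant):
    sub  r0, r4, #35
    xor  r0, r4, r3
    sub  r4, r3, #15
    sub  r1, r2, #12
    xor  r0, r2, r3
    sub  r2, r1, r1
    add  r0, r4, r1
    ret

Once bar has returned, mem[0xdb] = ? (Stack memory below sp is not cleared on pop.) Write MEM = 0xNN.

MEM = 0x66

prologue: push r0 → mem[0xdc]=0x89, sp=0xdc
prologue: push r4 → mem[0xdb]=0x66, sp=0xdb
body[0] sub  r0, r4, #35 → r0=0x43
body[1] xor  r0, r4, r3 → r0=0x5b
body[2] sub  r4, r3, #15 → r4=0x2e
body[3] sub  r1, r2, #12 → r1=0x6a
body[4] xor  r0, r2, r3 → r0=0x4b
body[5] sub  r2, r1, r1 → r2=0x00
body[6] add  r0, r4, r1 → r0=0x98
epilogue: pop r4=0x66, sp=0xdc
epilogue: pop r0=0x89, sp=0xdd
prologue pushed ['r0', 'r4'] at ['0xdc', '0xdb']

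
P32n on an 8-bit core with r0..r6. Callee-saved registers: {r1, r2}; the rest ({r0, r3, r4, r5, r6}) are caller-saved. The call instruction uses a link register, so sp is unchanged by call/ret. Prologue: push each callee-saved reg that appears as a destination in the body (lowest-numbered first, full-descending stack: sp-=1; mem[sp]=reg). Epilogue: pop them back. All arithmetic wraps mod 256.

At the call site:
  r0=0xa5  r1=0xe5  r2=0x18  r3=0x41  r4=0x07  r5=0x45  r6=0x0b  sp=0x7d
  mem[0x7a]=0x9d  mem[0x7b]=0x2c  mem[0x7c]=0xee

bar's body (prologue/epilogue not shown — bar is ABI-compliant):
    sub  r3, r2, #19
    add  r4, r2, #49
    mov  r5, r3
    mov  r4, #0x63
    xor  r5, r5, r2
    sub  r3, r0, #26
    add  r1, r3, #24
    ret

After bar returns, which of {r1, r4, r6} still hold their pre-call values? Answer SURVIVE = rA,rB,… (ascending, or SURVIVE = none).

SURVIVE = r1,r6

prologue: push r1 → mem[0x7c]=0xe5, sp=0x7c
body[0] sub  r3, r2, #19 → r3=0x05
body[1] add  r4, r2, #49 → r4=0x49
body[2] mov  r5, r3 → r5=0x05
body[3] mov  r4, #0x63 → r4=0x63
body[4] xor  r5, r5, r2 → r5=0x1d
body[5] sub  r3, r0, #26 → r3=0x8b
body[6] add  r1, r3, #24 → r1=0xa3
epilogue: pop r1=0xe5, sp=0x7d
r1: callee-saved, written=True
r4: caller-saved, written=True
r6: caller-saved, written=False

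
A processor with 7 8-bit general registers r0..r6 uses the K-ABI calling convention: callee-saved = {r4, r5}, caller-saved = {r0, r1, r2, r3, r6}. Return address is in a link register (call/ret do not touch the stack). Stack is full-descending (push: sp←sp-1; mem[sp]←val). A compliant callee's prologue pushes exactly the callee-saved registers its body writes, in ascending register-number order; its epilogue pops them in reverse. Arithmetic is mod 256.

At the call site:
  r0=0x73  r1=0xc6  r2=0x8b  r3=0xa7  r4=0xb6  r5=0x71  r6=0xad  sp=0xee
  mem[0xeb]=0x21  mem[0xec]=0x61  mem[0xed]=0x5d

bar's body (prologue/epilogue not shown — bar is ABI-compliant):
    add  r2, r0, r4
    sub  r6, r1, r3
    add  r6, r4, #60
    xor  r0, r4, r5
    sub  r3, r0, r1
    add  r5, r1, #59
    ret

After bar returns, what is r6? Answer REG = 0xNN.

prologue: push r5 → mem[0xed]=0x71, sp=0xed
body[0] add  r2, r0, r4 → r2=0x29
body[1] sub  r6, r1, r3 → r6=0x1f
body[2] add  r6, r4, #60 → r6=0xf2
body[3] xor  r0, r4, r5 → r0=0xc7
body[4] sub  r3, r0, r1 → r3=0x01
body[5] add  r5, r1, #59 → r5=0x01
epilogue: pop r5=0x71, sp=0xee
r6 is caller-saved → body value

REG = 0xf2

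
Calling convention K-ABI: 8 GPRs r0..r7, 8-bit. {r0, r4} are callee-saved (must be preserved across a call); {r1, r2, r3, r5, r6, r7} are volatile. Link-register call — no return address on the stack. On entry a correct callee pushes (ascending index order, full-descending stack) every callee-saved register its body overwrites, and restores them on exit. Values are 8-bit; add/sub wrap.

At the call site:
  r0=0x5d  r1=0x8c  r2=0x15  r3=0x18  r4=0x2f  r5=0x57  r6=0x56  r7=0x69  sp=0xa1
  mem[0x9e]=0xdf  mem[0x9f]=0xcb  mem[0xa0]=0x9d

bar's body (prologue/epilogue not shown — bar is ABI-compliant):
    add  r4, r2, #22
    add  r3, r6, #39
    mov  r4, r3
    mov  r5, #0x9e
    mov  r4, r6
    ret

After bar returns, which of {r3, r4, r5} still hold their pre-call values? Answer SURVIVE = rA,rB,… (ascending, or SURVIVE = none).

prologue: push r4 → mem[0xa0]=0x2f, sp=0xa0
body[0] add  r4, r2, #22 → r4=0x2b
body[1] add  r3, r6, #39 → r3=0x7d
body[2] mov  r4, r3 → r4=0x7d
body[3] mov  r5, #0x9e → r5=0x9e
body[4] mov  r4, r6 → r4=0x56
epilogue: pop r4=0x2f, sp=0xa1
r3: caller-saved, written=True
r4: callee-saved, written=True
r5: caller-saved, written=True

SURVIVE = r4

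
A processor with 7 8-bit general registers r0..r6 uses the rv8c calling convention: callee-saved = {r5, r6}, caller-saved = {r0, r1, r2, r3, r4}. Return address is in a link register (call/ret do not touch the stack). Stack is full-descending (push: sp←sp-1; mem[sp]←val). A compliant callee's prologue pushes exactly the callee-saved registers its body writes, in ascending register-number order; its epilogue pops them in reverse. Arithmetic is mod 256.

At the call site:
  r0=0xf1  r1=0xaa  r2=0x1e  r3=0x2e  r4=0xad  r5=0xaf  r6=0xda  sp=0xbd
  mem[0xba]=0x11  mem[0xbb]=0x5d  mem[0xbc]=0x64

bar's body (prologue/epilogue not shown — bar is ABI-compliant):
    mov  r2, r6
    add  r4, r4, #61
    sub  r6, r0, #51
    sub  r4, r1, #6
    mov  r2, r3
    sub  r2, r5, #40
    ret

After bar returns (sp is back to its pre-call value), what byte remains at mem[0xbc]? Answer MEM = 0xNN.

MEM = 0xda

prologue: push r6 → mem[0xbc]=0xda, sp=0xbc
body[0] mov  r2, r6 → r2=0xda
body[1] add  r4, r4, #61 → r4=0xea
body[2] sub  r6, r0, #51 → r6=0xbe
body[3] sub  r4, r1, #6 → r4=0xa4
body[4] mov  r2, r3 → r2=0x2e
body[5] sub  r2, r5, #40 → r2=0x87
epilogue: pop r6=0xda, sp=0xbd
prologue pushed ['r6'] at ['0xbc']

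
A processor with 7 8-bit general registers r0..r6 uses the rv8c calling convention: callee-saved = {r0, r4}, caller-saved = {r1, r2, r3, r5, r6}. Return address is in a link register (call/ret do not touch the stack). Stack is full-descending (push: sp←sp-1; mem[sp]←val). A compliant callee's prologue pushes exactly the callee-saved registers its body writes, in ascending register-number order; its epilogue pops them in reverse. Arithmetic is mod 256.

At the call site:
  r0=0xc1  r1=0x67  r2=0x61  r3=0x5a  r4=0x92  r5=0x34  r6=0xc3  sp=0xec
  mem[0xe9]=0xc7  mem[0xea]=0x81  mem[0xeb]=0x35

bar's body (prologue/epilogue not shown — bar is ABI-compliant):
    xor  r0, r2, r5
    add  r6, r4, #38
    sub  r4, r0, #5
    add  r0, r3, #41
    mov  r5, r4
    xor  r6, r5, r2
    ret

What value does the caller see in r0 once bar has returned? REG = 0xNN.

REG = 0xc1

prologue: push r0 → mem[0xeb]=0xc1, sp=0xeb
prologue: push r4 → mem[0xea]=0x92, sp=0xea
body[0] xor  r0, r2, r5 → r0=0x55
body[1] add  r6, r4, #38 → r6=0xb8
body[2] sub  r4, r0, #5 → r4=0x50
body[3] add  r0, r3, #41 → r0=0x83
body[4] mov  r5, r4 → r5=0x50
body[5] xor  r6, r5, r2 → r6=0x31
epilogue: pop r4=0x92, sp=0xeb
epilogue: pop r0=0xc1, sp=0xec
r0 is callee-saved → restored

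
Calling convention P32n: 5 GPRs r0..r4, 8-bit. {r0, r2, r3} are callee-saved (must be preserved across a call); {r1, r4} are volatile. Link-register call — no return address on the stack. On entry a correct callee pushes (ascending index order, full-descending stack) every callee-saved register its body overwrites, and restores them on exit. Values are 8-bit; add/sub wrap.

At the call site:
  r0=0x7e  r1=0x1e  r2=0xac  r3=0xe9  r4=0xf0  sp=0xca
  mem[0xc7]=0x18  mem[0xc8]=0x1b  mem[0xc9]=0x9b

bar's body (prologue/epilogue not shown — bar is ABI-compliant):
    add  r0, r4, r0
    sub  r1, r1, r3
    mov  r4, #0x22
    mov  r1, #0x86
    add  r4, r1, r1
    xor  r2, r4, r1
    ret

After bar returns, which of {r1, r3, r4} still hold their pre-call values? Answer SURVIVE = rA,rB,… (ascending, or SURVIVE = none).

prologue: push r0 -> mem[0xc9]=0x7e, sp=0xc9
prologue: push r2 -> mem[0xc8]=0xac, sp=0xc8
body[0] add  r0, r4, r0 -> r0=0x6e
body[1] sub  r1, r1, r3 -> r1=0x35
body[2] mov  r4, #0x22 -> r4=0x22
body[3] mov  r1, #0x86 -> r1=0x86
body[4] add  r4, r1, r1 -> r4=0x0c
body[5] xor  r2, r4, r1 -> r2=0x8a
epilogue: pop r2=0xac, sp=0xc9
epilogue: pop r0=0x7e, sp=0xca
r1: caller-saved, written=True
r3: callee-saved, written=False
r4: caller-saved, written=True

SURVIVE = r3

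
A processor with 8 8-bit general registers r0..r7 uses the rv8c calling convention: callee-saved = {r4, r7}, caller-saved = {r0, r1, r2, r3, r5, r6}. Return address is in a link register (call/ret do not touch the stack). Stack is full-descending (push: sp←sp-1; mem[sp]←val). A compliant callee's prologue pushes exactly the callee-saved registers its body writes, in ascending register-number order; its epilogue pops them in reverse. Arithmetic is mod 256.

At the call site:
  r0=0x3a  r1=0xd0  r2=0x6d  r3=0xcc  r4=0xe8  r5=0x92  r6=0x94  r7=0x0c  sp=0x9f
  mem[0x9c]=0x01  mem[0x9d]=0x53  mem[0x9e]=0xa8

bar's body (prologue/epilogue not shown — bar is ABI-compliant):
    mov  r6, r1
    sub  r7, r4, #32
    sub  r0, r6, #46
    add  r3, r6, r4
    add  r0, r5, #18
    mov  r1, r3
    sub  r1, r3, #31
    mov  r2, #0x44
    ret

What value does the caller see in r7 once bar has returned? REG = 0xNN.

prologue: push r7 → mem[0x9e]=0x0c, sp=0x9e
body[0] mov  r6, r1 → r6=0xd0
body[1] sub  r7, r4, #32 → r7=0xc8
body[2] sub  r0, r6, #46 → r0=0xa2
body[3] add  r3, r6, r4 → r3=0xb8
body[4] add  r0, r5, #18 → r0=0xa4
body[5] mov  r1, r3 → r1=0xb8
body[6] sub  r1, r3, #31 → r1=0x99
body[7] mov  r2, #0x44 → r2=0x44
epilogue: pop r7=0x0c, sp=0x9f
r7 is callee-saved → restored

REG = 0x0c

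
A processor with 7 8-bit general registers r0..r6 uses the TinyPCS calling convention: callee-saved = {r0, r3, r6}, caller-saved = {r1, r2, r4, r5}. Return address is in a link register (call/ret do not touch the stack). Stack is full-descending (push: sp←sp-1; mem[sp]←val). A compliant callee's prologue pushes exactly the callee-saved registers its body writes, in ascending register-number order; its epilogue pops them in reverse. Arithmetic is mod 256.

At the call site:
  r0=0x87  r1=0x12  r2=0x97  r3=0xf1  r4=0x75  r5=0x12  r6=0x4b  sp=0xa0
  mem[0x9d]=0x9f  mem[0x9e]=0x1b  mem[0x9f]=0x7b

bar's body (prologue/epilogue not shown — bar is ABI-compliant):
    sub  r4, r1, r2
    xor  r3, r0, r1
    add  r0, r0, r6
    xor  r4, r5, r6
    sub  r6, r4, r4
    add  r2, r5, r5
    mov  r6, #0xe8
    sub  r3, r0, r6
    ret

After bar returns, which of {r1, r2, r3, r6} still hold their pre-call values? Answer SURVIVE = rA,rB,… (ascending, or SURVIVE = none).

prologue: push r0 → mem[0x9f]=0x87, sp=0x9f
prologue: push r3 → mem[0x9e]=0xf1, sp=0x9e
prologue: push r6 → mem[0x9d]=0x4b, sp=0x9d
body[0] sub  r4, r1, r2 → r4=0x7b
body[1] xor  r3, r0, r1 → r3=0x95
body[2] add  r0, r0, r6 → r0=0xd2
body[3] xor  r4, r5, r6 → r4=0x59
body[4] sub  r6, r4, r4 → r6=0x00
body[5] add  r2, r5, r5 → r2=0x24
body[6] mov  r6, #0xe8 → r6=0xe8
body[7] sub  r3, r0, r6 → r3=0xea
epilogue: pop r6=0x4b, sp=0x9e
epilogue: pop r3=0xf1, sp=0x9f
epilogue: pop r0=0x87, sp=0xa0
r1: caller-saved, written=False
r2: caller-saved, written=True
r3: callee-saved, written=True
r6: callee-saved, written=True

SURVIVE = r1,r3,r6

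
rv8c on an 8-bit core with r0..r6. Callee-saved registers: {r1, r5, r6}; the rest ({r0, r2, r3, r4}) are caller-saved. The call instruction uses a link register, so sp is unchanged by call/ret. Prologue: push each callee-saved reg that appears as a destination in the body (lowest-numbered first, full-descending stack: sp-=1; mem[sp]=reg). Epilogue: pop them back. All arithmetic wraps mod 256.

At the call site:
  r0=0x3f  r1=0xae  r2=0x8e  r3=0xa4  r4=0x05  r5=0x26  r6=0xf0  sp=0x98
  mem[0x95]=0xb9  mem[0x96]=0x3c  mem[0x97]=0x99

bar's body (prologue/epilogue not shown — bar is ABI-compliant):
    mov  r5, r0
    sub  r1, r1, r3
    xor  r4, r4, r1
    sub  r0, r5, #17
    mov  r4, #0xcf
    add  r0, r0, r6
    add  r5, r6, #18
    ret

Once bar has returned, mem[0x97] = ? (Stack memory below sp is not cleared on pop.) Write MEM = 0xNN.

prologue: push r1 -> mem[0x97]=0xae, sp=0x97
prologue: push r5 -> mem[0x96]=0x26, sp=0x96
body[0] mov  r5, r0 -> r5=0x3f
body[1] sub  r1, r1, r3 -> r1=0x0a
body[2] xor  r4, r4, r1 -> r4=0x0f
body[3] sub  r0, r5, #17 -> r0=0x2e
body[4] mov  r4, #0xcf -> r4=0xcf
body[5] add  r0, r0, r6 -> r0=0x1e
body[6] add  r5, r6, #18 -> r5=0x02
epilogue: pop r5=0x26, sp=0x97
epilogue: pop r1=0xae, sp=0x98
prologue pushed ['r1', 'r5'] at ['0x97', '0x96']

MEM = 0xae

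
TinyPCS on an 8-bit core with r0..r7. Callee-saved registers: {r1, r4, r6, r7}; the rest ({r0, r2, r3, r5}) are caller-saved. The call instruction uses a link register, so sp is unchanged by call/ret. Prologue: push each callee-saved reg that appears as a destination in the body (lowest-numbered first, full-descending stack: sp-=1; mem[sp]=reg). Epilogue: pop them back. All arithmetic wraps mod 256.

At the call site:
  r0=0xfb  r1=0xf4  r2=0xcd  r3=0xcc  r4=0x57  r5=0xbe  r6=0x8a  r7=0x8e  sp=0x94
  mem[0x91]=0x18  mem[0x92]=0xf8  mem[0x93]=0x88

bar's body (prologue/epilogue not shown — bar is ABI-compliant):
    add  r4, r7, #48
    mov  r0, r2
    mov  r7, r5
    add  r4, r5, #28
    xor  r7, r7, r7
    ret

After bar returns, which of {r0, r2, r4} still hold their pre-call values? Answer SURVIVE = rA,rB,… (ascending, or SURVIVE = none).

prologue: push r4 → mem[0x93]=0x57, sp=0x93
prologue: push r7 → mem[0x92]=0x8e, sp=0x92
body[0] add  r4, r7, #48 → r4=0xbe
body[1] mov  r0, r2 → r0=0xcd
body[2] mov  r7, r5 → r7=0xbe
body[3] add  r4, r5, #28 → r4=0xda
body[4] xor  r7, r7, r7 → r7=0x00
epilogue: pop r7=0x8e, sp=0x93
epilogue: pop r4=0x57, sp=0x94
r0: caller-saved, written=True
r2: caller-saved, written=False
r4: callee-saved, written=True

SURVIVE = r2,r4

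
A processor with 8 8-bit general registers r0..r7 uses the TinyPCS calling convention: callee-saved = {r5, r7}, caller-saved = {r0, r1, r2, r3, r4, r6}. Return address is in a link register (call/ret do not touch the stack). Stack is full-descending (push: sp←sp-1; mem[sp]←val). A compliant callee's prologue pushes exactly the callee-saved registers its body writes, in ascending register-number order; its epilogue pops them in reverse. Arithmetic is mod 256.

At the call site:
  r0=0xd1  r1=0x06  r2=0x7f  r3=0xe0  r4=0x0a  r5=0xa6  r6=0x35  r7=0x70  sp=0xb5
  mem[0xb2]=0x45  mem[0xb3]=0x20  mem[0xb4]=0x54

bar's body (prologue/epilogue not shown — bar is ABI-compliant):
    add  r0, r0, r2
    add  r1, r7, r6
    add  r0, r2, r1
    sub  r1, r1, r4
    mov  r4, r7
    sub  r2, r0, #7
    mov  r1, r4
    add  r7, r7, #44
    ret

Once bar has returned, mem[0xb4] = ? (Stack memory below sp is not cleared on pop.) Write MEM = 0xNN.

MEM = 0x70

prologue: push r7 -> mem[0xb4]=0x70, sp=0xb4
body[0] add  r0, r0, r2 -> r0=0x50
body[1] add  r1, r7, r6 -> r1=0xa5
body[2] add  r0, r2, r1 -> r0=0x24
body[3] sub  r1, r1, r4 -> r1=0x9b
body[4] mov  r4, r7 -> r4=0x70
body[5] sub  r2, r0, #7 -> r2=0x1d
body[6] mov  r1, r4 -> r1=0x70
body[7] add  r7, r7, #44 -> r7=0x9c
epilogue: pop r7=0x70, sp=0xb5
prologue pushed ['r7'] at ['0xb4']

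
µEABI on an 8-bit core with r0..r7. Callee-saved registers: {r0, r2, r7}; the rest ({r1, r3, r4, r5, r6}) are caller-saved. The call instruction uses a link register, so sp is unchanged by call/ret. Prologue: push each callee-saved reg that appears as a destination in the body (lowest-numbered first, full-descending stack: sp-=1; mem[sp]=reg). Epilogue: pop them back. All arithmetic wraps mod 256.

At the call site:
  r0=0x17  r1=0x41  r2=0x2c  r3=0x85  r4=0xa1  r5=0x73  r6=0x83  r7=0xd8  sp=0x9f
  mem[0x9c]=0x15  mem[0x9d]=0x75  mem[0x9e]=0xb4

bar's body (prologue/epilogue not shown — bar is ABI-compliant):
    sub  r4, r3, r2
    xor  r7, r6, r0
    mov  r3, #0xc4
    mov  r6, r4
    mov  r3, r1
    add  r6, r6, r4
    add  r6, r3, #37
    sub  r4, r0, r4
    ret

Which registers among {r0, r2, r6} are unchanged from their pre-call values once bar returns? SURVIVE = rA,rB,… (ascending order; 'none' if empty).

prologue: push r7 → mem[0x9e]=0xd8, sp=0x9e
body[0] sub  r4, r3, r2 → r4=0x59
body[1] xor  r7, r6, r0 → r7=0x94
body[2] mov  r3, #0xc4 → r3=0xc4
body[3] mov  r6, r4 → r6=0x59
body[4] mov  r3, r1 → r3=0x41
body[5] add  r6, r6, r4 → r6=0xb2
body[6] add  r6, r3, #37 → r6=0x66
body[7] sub  r4, r0, r4 → r4=0xbe
epilogue: pop r7=0xd8, sp=0x9f
r0: callee-saved, written=False
r2: callee-saved, written=False
r6: caller-saved, written=True

SURVIVE = r0,r2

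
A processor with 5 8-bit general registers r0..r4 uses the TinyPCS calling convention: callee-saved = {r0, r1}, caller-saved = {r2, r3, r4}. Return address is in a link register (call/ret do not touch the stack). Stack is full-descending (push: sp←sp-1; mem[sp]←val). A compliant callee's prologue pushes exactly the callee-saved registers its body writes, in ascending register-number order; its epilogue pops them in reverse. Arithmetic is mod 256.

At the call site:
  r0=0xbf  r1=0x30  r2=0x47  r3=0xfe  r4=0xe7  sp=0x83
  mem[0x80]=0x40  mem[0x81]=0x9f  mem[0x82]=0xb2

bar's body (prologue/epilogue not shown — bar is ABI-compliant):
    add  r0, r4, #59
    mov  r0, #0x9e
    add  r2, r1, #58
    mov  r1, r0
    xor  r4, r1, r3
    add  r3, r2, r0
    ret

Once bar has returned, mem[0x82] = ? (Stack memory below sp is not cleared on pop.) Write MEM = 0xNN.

MEM = 0xbf

prologue: push r0 -> mem[0x82]=0xbf, sp=0x82
prologue: push r1 -> mem[0x81]=0x30, sp=0x81
body[0] add  r0, r4, #59 -> r0=0x22
body[1] mov  r0, #0x9e -> r0=0x9e
body[2] add  r2, r1, #58 -> r2=0x6a
body[3] mov  r1, r0 -> r1=0x9e
body[4] xor  r4, r1, r3 -> r4=0x60
body[5] add  r3, r2, r0 -> r3=0x08
epilogue: pop r1=0x30, sp=0x82
epilogue: pop r0=0xbf, sp=0x83
prologue pushed ['r0', 'r1'] at ['0x82', '0x81']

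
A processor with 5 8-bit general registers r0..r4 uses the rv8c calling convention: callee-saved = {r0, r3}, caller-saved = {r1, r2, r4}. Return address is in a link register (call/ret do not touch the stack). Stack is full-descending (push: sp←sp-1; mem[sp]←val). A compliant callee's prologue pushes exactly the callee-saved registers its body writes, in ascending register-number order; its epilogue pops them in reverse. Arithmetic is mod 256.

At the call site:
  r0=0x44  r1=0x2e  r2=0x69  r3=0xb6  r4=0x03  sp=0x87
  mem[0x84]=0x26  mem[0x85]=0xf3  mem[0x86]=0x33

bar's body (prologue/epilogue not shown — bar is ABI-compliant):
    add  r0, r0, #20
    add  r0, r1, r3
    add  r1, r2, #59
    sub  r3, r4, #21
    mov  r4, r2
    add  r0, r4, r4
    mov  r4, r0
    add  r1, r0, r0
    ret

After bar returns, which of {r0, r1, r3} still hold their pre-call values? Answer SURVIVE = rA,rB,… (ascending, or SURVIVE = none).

SURVIVE = r0,r3

prologue: push r0 → mem[0x86]=0x44, sp=0x86
prologue: push r3 → mem[0x85]=0xb6, sp=0x85
body[0] add  r0, r0, #20 → r0=0x58
body[1] add  r0, r1, r3 → r0=0xe4
body[2] add  r1, r2, #59 → r1=0xa4
body[3] sub  r3, r4, #21 → r3=0xee
body[4] mov  r4, r2 → r4=0x69
body[5] add  r0, r4, r4 → r0=0xd2
body[6] mov  r4, r0 → r4=0xd2
body[7] add  r1, r0, r0 → r1=0xa4
epilogue: pop r3=0xb6, sp=0x86
epilogue: pop r0=0x44, sp=0x87
r0: callee-saved, written=True
r1: caller-saved, written=True
r3: callee-saved, written=True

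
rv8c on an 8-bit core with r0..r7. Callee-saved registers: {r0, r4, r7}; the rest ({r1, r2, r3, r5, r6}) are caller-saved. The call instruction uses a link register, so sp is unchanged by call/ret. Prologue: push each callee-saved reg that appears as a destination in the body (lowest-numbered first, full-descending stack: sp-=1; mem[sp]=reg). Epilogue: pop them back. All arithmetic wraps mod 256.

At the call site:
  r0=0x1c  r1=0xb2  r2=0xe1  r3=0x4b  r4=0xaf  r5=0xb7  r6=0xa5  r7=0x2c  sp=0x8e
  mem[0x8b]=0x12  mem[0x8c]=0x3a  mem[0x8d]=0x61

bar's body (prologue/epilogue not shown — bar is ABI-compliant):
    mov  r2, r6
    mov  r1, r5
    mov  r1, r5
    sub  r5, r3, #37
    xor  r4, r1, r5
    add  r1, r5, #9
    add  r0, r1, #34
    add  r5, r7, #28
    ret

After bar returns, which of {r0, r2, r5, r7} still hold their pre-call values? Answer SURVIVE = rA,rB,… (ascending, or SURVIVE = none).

prologue: push r0 -> mem[0x8d]=0x1c, sp=0x8d
prologue: push r4 -> mem[0x8c]=0xaf, sp=0x8c
body[0] mov  r2, r6 -> r2=0xa5
body[1] mov  r1, r5 -> r1=0xb7
body[2] mov  r1, r5 -> r1=0xb7
body[3] sub  r5, r3, #37 -> r5=0x26
body[4] xor  r4, r1, r5 -> r4=0x91
body[5] add  r1, r5, #9 -> r1=0x2f
body[6] add  r0, r1, #34 -> r0=0x51
body[7] add  r5, r7, #28 -> r5=0x48
epilogue: pop r4=0xaf, sp=0x8d
epilogue: pop r0=0x1c, sp=0x8e
r0: callee-saved, written=True
r2: caller-saved, written=True
r5: caller-saved, written=True
r7: callee-saved, written=False

SURVIVE = r0,r7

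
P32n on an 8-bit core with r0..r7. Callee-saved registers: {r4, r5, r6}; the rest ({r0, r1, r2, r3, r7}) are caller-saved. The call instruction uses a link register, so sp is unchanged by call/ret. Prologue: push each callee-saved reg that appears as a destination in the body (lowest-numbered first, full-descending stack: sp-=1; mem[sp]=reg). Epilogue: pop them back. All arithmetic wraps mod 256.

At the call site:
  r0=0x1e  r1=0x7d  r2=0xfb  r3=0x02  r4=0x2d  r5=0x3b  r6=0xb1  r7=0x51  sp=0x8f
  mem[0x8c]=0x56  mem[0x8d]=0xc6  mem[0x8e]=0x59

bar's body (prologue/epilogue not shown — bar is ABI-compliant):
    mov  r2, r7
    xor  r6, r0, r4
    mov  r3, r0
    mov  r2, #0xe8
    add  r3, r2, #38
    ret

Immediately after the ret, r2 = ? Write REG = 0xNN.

prologue: push r6 -> mem[0x8e]=0xb1, sp=0x8e
body[0] mov  r2, r7 -> r2=0x51
body[1] xor  r6, r0, r4 -> r6=0x33
body[2] mov  r3, r0 -> r3=0x1e
body[3] mov  r2, #0xe8 -> r2=0xe8
body[4] add  r3, r2, #38 -> r3=0x0e
epilogue: pop r6=0xb1, sp=0x8f
r2 is caller-saved -> body value

REG = 0xe8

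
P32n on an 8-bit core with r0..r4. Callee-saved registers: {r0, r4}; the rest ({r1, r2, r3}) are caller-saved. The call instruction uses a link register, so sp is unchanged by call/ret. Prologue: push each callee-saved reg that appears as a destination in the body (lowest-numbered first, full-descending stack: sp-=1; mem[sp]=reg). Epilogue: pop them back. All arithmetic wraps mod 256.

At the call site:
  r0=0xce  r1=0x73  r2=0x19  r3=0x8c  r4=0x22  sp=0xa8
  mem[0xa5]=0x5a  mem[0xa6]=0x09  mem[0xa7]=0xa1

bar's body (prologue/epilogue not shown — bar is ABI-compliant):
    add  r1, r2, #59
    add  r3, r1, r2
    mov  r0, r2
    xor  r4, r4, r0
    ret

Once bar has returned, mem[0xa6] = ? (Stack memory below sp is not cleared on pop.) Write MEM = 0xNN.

prologue: push r0 -> mem[0xa7]=0xce, sp=0xa7
prologue: push r4 -> mem[0xa6]=0x22, sp=0xa6
body[0] add  r1, r2, #59 -> r1=0x54
body[1] add  r3, r1, r2 -> r3=0x6d
body[2] mov  r0, r2 -> r0=0x19
body[3] xor  r4, r4, r0 -> r4=0x3b
epilogue: pop r4=0x22, sp=0xa7
epilogue: pop r0=0xce, sp=0xa8
prologue pushed ['r0', 'r4'] at ['0xa7', '0xa6']

MEM = 0x22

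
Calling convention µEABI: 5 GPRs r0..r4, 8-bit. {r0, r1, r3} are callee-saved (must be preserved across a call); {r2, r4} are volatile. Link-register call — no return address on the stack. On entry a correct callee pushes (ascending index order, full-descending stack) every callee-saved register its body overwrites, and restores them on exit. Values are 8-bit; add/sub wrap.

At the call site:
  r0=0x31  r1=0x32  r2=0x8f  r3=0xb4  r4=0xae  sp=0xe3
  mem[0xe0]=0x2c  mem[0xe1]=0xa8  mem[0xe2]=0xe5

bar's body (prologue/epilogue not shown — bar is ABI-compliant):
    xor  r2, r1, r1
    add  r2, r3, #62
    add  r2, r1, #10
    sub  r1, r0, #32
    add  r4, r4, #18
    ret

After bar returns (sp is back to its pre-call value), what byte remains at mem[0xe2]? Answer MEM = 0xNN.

MEM = 0x32

prologue: push r1 -> mem[0xe2]=0x32, sp=0xe2
body[0] xor  r2, r1, r1 -> r2=0x00
body[1] add  r2, r3, #62 -> r2=0xf2
body[2] add  r2, r1, #10 -> r2=0x3c
body[3] sub  r1, r0, #32 -> r1=0x11
body[4] add  r4, r4, #18 -> r4=0xc0
epilogue: pop r1=0x32, sp=0xe3
prologue pushed ['r1'] at ['0xe2']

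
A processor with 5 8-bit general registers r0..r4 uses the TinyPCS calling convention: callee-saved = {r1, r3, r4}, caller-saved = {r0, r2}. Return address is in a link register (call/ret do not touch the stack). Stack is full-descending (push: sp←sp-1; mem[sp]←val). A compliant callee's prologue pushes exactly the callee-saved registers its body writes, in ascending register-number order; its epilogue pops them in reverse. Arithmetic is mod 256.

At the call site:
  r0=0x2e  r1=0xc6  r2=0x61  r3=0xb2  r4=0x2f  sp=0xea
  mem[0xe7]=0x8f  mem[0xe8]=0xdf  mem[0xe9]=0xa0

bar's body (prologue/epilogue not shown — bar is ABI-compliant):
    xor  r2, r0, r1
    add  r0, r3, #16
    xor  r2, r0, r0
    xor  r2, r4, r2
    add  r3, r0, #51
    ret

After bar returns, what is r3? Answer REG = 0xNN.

REG = 0xb2

prologue: push r3 → mem[0xe9]=0xb2, sp=0xe9
body[0] xor  r2, r0, r1 → r2=0xe8
body[1] add  r0, r3, #16 → r0=0xc2
body[2] xor  r2, r0, r0 → r2=0x00
body[3] xor  r2, r4, r2 → r2=0x2f
body[4] add  r3, r0, #51 → r3=0xf5
epilogue: pop r3=0xb2, sp=0xea
r3 is callee-saved → restored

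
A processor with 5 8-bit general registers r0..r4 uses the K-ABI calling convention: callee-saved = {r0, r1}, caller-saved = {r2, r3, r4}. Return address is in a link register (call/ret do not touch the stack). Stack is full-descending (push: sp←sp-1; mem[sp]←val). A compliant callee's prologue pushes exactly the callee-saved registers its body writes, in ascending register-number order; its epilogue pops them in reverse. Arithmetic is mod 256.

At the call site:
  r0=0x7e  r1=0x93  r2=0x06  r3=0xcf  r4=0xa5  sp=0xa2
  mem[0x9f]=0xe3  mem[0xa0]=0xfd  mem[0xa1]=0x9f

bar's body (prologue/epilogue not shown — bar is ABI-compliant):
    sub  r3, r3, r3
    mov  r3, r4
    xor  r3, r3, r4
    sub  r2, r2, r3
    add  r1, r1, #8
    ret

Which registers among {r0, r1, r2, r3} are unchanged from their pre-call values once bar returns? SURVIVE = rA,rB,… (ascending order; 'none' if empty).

prologue: push r1 -> mem[0xa1]=0x93, sp=0xa1
body[0] sub  r3, r3, r3 -> r3=0x00
body[1] mov  r3, r4 -> r3=0xa5
body[2] xor  r3, r3, r4 -> r3=0x00
body[3] sub  r2, r2, r3 -> r2=0x06
body[4] add  r1, r1, #8 -> r1=0x9b
epilogue: pop r1=0x93, sp=0xa2
r0: callee-saved, written=False
r1: callee-saved, written=True
r2: caller-saved, written=True
r3: caller-saved, written=True

SURVIVE = r0,r1,r2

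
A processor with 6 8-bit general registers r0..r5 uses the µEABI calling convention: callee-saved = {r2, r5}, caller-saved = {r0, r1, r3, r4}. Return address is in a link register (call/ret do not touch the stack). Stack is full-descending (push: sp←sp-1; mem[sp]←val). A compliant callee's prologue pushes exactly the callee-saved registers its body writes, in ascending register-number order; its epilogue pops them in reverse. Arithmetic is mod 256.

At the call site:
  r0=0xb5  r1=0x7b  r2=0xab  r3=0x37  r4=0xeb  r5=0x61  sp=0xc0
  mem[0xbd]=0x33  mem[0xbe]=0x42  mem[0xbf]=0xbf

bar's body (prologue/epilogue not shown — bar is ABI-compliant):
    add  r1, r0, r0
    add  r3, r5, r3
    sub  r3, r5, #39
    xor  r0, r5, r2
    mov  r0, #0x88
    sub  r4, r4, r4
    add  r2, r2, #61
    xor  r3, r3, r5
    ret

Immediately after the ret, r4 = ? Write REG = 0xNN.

REG = 0x00

prologue: push r2 → mem[0xbf]=0xab, sp=0xbf
body[0] add  r1, r0, r0 → r1=0x6a
body[1] add  r3, r5, r3 → r3=0x98
body[2] sub  r3, r5, #39 → r3=0x3a
body[3] xor  r0, r5, r2 → r0=0xca
body[4] mov  r0, #0x88 → r0=0x88
body[5] sub  r4, r4, r4 → r4=0x00
body[6] add  r2, r2, #61 → r2=0xe8
body[7] xor  r3, r3, r5 → r3=0x5b
epilogue: pop r2=0xab, sp=0xc0
r4 is caller-saved → body value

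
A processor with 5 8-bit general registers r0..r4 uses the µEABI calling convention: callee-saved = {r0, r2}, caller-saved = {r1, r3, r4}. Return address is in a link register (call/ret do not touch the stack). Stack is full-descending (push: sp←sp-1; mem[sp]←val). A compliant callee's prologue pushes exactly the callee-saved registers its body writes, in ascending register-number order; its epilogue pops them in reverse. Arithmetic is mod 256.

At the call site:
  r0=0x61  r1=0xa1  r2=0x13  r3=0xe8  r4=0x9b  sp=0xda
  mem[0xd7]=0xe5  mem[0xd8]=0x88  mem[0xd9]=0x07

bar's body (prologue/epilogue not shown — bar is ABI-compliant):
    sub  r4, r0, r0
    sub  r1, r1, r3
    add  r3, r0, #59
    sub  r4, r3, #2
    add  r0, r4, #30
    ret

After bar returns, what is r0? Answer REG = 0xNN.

REG = 0x61

prologue: push r0 → mem[0xd9]=0x61, sp=0xd9
body[0] sub  r4, r0, r0 → r4=0x00
body[1] sub  r1, r1, r3 → r1=0xb9
body[2] add  r3, r0, #59 → r3=0x9c
body[3] sub  r4, r3, #2 → r4=0x9a
body[4] add  r0, r4, #30 → r0=0xb8
epilogue: pop r0=0x61, sp=0xda
r0 is callee-saved → restored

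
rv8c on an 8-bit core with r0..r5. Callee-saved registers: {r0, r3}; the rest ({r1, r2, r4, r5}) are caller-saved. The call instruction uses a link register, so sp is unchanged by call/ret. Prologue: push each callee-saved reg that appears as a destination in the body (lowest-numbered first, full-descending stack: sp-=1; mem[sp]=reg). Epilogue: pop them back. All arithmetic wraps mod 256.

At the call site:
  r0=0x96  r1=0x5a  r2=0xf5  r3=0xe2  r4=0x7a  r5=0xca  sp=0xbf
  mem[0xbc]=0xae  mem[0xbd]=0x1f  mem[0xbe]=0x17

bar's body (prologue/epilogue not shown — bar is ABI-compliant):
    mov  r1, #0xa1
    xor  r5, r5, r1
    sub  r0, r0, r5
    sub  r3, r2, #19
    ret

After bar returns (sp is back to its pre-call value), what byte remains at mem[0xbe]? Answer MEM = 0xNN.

MEM = 0x96

prologue: push r0 → mem[0xbe]=0x96, sp=0xbe
prologue: push r3 → mem[0xbd]=0xe2, sp=0xbd
body[0] mov  r1, #0xa1 → r1=0xa1
body[1] xor  r5, r5, r1 → r5=0x6b
body[2] sub  r0, r0, r5 → r0=0x2b
body[3] sub  r3, r2, #19 → r3=0xe2
epilogue: pop r3=0xe2, sp=0xbe
epilogue: pop r0=0x96, sp=0xbf
prologue pushed ['r0', 'r3'] at ['0xbe', '0xbd']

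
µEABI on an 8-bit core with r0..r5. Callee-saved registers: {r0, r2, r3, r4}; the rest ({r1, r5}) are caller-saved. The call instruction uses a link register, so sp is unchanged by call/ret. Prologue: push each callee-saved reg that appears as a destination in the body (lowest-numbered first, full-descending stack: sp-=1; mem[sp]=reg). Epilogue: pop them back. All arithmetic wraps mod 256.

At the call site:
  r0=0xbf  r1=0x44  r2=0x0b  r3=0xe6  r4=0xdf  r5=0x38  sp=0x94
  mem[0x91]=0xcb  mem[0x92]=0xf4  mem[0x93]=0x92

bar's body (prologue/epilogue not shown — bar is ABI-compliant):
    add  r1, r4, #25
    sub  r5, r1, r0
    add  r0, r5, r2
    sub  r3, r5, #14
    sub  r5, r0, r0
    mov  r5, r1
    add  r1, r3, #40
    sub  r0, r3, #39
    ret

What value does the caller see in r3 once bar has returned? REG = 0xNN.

REG = 0xe6

prologue: push r0 -> mem[0x93]=0xbf, sp=0x93
prologue: push r3 -> mem[0x92]=0xe6, sp=0x92
body[0] add  r1, r4, #25 -> r1=0xf8
body[1] sub  r5, r1, r0 -> r5=0x39
body[2] add  r0, r5, r2 -> r0=0x44
body[3] sub  r3, r5, #14 -> r3=0x2b
body[4] sub  r5, r0, r0 -> r5=0x00
body[5] mov  r5, r1 -> r5=0xf8
body[6] add  r1, r3, #40 -> r1=0x53
body[7] sub  r0, r3, #39 -> r0=0x04
epilogue: pop r3=0xe6, sp=0x93
epilogue: pop r0=0xbf, sp=0x94
r3 is callee-saved -> restored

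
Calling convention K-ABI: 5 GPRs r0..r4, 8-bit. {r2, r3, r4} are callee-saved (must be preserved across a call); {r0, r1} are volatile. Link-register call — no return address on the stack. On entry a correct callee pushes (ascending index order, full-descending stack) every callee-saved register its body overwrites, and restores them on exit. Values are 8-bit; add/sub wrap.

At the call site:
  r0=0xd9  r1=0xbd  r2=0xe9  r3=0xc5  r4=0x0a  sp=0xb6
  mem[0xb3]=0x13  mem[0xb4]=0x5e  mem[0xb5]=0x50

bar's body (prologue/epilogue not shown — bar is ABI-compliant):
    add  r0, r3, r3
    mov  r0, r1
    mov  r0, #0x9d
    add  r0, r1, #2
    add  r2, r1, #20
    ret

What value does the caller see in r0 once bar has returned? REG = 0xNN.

prologue: push r2 -> mem[0xb5]=0xe9, sp=0xb5
body[0] add  r0, r3, r3 -> r0=0x8a
body[1] mov  r0, r1 -> r0=0xbd
body[2] mov  r0, #0x9d -> r0=0x9d
body[3] add  r0, r1, #2 -> r0=0xbf
body[4] add  r2, r1, #20 -> r2=0xd1
epilogue: pop r2=0xe9, sp=0xb6
r0 is caller-saved -> body value

REG = 0xbf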